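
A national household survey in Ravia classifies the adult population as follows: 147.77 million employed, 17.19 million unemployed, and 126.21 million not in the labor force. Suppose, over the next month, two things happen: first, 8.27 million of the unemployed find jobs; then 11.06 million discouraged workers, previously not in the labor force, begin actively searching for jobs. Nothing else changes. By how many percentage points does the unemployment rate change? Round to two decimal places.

Initially, labor force = 147.77 + 17.19 = 164.96 million, so u = 17.19/164.96 = 10.42%.
After the first change, unemployed falls and employed rises by 8.27; labor force unchanged → E = 156.04, U = 8.92, labor force = 164.96 million.
After the second change, unemployed and labor force both rise by 11.06 → E = 156.04, U = 19.98, labor force = 176.02 million.
New unemployment rate = 19.98 / 176.02 = 11.35%.
Change = 11.35% − 10.42% = +0.93 percentage points.

The unemployment rate changes by +0.93 percentage points.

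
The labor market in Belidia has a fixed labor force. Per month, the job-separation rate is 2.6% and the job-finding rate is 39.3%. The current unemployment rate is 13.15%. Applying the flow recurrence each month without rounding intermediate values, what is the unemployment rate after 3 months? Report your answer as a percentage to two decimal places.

Unemployment rate after three months ≈ 7.57%.

With a fixed labor force, u_{t+1} = u_t + s·(1−u_t) − f·u_t = u_t·(1−s−f) + s.
Here 1−s−f = 0.581 and s = 0.026.
u_1 = 0.131500 × 0.581 + 0.026 = 0.102401.
u_2 = 0.102401 × 0.581 + 0.026 = 0.085495.
u_3 = 0.085495 × 0.581 + 0.026 = 0.075673.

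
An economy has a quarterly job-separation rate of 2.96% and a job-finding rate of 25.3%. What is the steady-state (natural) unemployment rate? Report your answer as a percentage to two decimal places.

At steady state the flows balance: s·E = f·U, so U/(E+U) = s/(s+f).
u* = 2.96 / (2.96 + 25.3) = 2.96 / 28.26 = 10.47%.

Steady-state unemployment rate ≈ 10.47%.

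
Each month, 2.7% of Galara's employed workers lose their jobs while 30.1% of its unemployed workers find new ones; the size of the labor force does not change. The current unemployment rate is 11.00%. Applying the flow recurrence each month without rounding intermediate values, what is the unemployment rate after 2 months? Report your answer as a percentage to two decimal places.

Unemployment rate after two months ≈ 9.48%.

With a fixed labor force, u_{t+1} = u_t + s·(1−u_t) − f·u_t = u_t·(1−s−f) + s.
Here 1−s−f = 0.672 and s = 0.027.
u_1 = 0.110000 × 0.672 + 0.027 = 0.100920.
u_2 = 0.100920 × 0.672 + 0.027 = 0.094818.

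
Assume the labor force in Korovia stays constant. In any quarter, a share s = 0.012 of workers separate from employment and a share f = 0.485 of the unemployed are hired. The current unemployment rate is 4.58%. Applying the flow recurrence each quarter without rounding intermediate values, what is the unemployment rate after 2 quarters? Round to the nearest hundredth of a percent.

Unemployment rate after two quarters ≈ 2.96%.

With a fixed labor force, u_{t+1} = u_t + s·(1−u_t) − f·u_t = u_t·(1−s−f) + s.
Here 1−s−f = 0.503 and s = 0.012.
u_1 = 0.045800 × 0.503 + 0.012 = 0.035037.
u_2 = 0.035037 × 0.503 + 0.012 = 0.029624.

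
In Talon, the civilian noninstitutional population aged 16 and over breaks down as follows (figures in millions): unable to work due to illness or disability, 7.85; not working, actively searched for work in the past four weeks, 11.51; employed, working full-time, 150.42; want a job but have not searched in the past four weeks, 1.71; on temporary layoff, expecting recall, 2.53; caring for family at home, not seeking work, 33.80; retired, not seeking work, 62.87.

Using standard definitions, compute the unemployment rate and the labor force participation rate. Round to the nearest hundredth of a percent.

Unemployment rate ≈ 8.54%; labor force participation rate ≈ 60.76%.

Employed = 150.42 million.
Unemployed = 11.51 + 2.53 = 14.04 million (jobless and actively searching, or on temporary layoff).
Labor force = 150.42 + 14.04 = 164.46 million.
Not in labor force = 7.85 + 1.71 + 33.80 + 62.87 = 106.23 million (those not working and not actively searching are outside the labor force — including those who want a job but have given up searching).
Civilian working-age population = 164.46 + 106.23 = 270.69 million.
Unemployment rate = 14.04 / 164.46 = 8.54%.
Labor force participation rate = 164.46 / 270.69 = 60.76%.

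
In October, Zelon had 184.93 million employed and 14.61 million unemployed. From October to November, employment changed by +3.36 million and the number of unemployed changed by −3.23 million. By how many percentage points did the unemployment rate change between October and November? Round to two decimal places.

October: labor force = 184.93 + 14.61 = 199.54; u = 14.61/199.54 = 7.32%.
November: labor force = 188.29 + 11.38 = 199.67; u = 11.38/199.67 = 5.70%.
Change = 5.70% − 7.32% = −1.62 pp.

The unemployment rate changed by −1.62 percentage points.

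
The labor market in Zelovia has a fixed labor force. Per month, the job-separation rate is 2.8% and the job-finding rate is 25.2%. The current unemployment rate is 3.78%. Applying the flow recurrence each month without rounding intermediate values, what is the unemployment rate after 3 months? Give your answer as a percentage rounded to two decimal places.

With a fixed labor force, u_{t+1} = u_t + s·(1−u_t) − f·u_t = u_t·(1−s−f) + s.
Here 1−s−f = 0.720 and s = 0.028.
u_1 = 0.037800 × 0.720 + 0.028 = 0.055216.
u_2 = 0.055216 × 0.720 + 0.028 = 0.067756.
u_3 = 0.067756 × 0.720 + 0.028 = 0.076784.

Unemployment rate after three months ≈ 7.68%.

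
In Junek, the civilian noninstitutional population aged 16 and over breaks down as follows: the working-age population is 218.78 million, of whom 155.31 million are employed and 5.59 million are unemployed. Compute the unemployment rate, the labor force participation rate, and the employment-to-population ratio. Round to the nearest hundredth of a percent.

Labor force = employed + unemployed = 155.31 + 5.59 = 160.90 million.
Unemployment rate = 5.59 / 160.90 = 3.47%.
Labor force participation rate = 160.90 / 218.78 = 73.54%.
Employment-population ratio = 155.31 / 218.78 = 70.99%.

Unemployment rate ≈ 3.47%; labor force participation rate ≈ 73.54%; employment-population ratio ≈ 70.99%.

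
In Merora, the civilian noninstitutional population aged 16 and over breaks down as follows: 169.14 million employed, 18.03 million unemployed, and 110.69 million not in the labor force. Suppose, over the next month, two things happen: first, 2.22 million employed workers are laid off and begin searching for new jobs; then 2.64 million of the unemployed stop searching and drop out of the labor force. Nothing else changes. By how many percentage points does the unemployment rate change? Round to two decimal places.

Initially, labor force = 169.14 + 18.03 = 187.17 million, so u = 18.03/187.17 = 9.63%.
After the first change, employed falls and unemployed rises by 2.22; labor force unchanged → E = 166.92, U = 20.25, labor force = 187.17 million.
After the second change, unemployed and labor force both fall by 2.64 → E = 166.92, U = 17.61, labor force = 184.53 million.
New unemployment rate = 17.61 / 184.53 = 9.54%.
Change = 9.54% − 9.63% = −0.09 percentage points.

The unemployment rate changes by −0.09 percentage points.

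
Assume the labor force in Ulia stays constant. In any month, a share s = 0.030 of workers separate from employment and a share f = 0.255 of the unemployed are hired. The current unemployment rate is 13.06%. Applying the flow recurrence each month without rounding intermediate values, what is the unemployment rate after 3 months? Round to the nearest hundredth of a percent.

With a fixed labor force, u_{t+1} = u_t + s·(1−u_t) − f·u_t = u_t·(1−s−f) + s.
Here 1−s−f = 0.715 and s = 0.030.
u_1 = 0.130600 × 0.715 + 0.030 = 0.123379.
u_2 = 0.123379 × 0.715 + 0.030 = 0.118216.
u_3 = 0.118216 × 0.715 + 0.030 = 0.114524.

Unemployment rate after three months ≈ 11.45%.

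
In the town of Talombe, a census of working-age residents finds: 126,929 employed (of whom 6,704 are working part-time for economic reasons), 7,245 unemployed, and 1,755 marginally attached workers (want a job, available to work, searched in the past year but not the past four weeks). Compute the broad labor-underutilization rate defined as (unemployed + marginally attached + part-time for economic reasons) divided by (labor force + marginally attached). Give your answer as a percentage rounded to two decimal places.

Labor force = 126,929 + 7,245 = 134,174.
Numerator = 7,245 + 1,755 + 6,704 = 15,704.
Denominator = 134,174 + 1,755 = 135,929.
Broad rate = 15,704 / 135,929 = 11.55%.

Broad underutilization rate ≈ 11.55%.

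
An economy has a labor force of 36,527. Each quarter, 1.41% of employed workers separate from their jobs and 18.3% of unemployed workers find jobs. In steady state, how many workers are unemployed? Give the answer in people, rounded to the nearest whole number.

About 2,613 are unemployed in steady state.

Steady-state unemployment rate u* = s/(s+f) = 1.41/(1.41+18.3) = 0.071537.
Unemployed = u* × labor force = 0.071537 × 36,527 ≈ 2,613.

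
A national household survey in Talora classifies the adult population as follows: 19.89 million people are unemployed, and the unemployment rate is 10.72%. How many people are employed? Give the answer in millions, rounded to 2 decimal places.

Labor force = U / u = 19.89 / 0.1072 ≈ 185.54 million.
Employed = labor force − unemployed = 185.54 − 19.89 = 165.65 million.

About 165.65 million are employed.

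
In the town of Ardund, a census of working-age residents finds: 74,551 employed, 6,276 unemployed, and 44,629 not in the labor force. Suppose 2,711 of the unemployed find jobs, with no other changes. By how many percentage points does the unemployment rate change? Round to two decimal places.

Initially, labor force = 74,551 + 6,276 = 80,827, so u = 6,276/80,827 = 7.76%.
After the change, unemployed falls and employed rises by 2,711; labor force unchanged → E = 77,262, U = 3,565, labor force = 80,827.
New unemployment rate = 3,565 / 80,827 = 4.41%.
Change = 4.41% − 7.76% = −3.35 percentage points.

The unemployment rate changes by −3.35 percentage points.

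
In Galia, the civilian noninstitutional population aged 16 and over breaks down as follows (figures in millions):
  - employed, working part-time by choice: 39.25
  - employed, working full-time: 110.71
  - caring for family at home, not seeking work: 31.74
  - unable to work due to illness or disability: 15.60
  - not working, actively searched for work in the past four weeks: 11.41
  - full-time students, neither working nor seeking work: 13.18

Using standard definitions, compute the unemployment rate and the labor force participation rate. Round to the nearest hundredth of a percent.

Unemployment rate ≈ 7.07%; labor force participation rate ≈ 72.73%.

Employed = 39.25 + 110.71 = 149.96 million.
Unemployed = 11.41 million.
Labor force = 149.96 + 11.41 = 161.37 million.
Not in labor force = 31.74 + 15.60 + 13.18 = 60.52 million (those not working and not actively searching are outside the labor force).
Civilian working-age population = 161.37 + 60.52 = 221.89 million.
Unemployment rate = 11.41 / 161.37 = 7.07%.
Labor force participation rate = 161.37 / 221.89 = 72.73%.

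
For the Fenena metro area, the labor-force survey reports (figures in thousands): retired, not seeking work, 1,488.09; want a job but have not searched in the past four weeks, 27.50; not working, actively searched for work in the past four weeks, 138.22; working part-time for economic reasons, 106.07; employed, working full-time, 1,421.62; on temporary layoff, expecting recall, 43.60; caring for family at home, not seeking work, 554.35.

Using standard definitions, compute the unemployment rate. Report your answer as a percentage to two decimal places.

Employed = 106.07 + 1,421.62 = 1,527.69 thousand (anyone who worked, including part-time for economic reasons, counts as employed).
Unemployed = 138.22 + 43.60 = 181.82 thousand (jobless and actively searching, or on temporary layoff).
Labor force = 1,527.69 + 181.82 = 1,709.51 thousand.
Unemployment rate = 181.82 / 1,709.51 = 10.64%.

Unemployment rate ≈ 10.64%.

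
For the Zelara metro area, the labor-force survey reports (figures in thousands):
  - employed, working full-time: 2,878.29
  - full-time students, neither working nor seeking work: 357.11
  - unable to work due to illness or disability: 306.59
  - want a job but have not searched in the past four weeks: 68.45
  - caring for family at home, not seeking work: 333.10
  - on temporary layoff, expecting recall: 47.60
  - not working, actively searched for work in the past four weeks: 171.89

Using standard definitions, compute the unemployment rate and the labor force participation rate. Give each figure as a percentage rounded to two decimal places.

Unemployment rate ≈ 7.09%; labor force participation rate ≈ 74.41%.

Employed = 2,878.29 thousand.
Unemployed = 47.60 + 171.89 = 219.49 thousand (jobless and actively searching, or on temporary layoff).
Labor force = 2,878.29 + 219.49 = 3,097.78 thousand.
Not in labor force = 357.11 + 306.59 + 68.45 + 333.10 = 1,065.25 thousand (those not working and not actively searching are outside the labor force — including those who want a job but have given up searching).
Civilian working-age population = 3,097.78 + 1,065.25 = 4,163.03 thousand.
Unemployment rate = 219.49 / 3,097.78 = 7.09%.
Labor force participation rate = 3,097.78 / 4,163.03 = 74.41%.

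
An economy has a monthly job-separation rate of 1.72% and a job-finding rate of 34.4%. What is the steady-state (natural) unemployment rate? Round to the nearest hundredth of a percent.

Steady-state unemployment rate ≈ 4.76%.

At steady state the flows balance: s·E = f·U, so U/(E+U) = s/(s+f).
u* = 1.72 / (1.72 + 34.4) = 1.72 / 36.12 = 4.76%.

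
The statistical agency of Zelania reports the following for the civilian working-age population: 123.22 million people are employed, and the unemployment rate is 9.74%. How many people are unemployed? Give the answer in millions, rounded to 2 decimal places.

About 13.30 million are unemployed.

Let U be the number unemployed. The labor force is E + U, and U/(E+U) = 0.0974.
So U = 0.0974 × 123.22 / (1 − 0.0974) = 12.0016 / 0.9026 ≈ 13.30 million.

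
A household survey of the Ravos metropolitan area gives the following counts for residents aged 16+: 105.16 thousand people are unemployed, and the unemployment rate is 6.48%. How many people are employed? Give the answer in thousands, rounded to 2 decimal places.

Labor force = U / u = 105.16 / 0.0648 ≈ 1,622.84 thousand.
Employed = labor force − unemployed = 1,622.84 − 105.16 = 1,517.68 thousand.

About 1,517.68 thousand are employed.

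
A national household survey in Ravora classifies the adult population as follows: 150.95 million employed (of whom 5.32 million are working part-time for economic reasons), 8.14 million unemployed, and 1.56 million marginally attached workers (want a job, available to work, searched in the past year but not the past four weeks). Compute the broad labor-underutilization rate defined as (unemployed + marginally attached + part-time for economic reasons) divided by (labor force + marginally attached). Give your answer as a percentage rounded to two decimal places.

Broad underutilization rate ≈ 9.35%.

Labor force = 150.95 + 8.14 = 159.09 million.
Numerator = 8.14 + 1.56 + 5.32 = 15.02 million.
Denominator = 159.09 + 1.56 = 160.65 million.
Broad rate = 15.02 / 160.65 = 9.35%.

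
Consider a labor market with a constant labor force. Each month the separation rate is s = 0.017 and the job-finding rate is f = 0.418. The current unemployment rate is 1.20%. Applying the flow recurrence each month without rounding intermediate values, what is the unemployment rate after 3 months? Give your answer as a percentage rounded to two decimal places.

With a fixed labor force, u_{t+1} = u_t + s·(1−u_t) − f·u_t = u_t·(1−s−f) + s.
Here 1−s−f = 0.565 and s = 0.017.
u_1 = 0.012000 × 0.565 + 0.017 = 0.023780.
u_2 = 0.023780 × 0.565 + 0.017 = 0.030436.
u_3 = 0.030436 × 0.565 + 0.017 = 0.034196.

Unemployment rate after three months ≈ 3.42%.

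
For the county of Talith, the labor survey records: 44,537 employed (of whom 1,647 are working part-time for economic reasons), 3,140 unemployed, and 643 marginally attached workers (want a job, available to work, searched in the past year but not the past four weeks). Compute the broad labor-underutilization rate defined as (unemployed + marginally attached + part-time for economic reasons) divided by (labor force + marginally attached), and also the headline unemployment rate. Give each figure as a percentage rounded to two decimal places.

Broad underutilization rate ≈ 11.24%; headline unemployment rate ≈ 6.59%.

Labor force = 44,537 + 3,140 = 47,677.
Numerator = 3,140 + 643 + 1,647 = 5,430.
Denominator = 47,677 + 643 = 48,320.
Broad rate = 5,430 / 48,320 = 11.24%.
Headline unemployment rate = 3,140 / 47,677 = 6.59%.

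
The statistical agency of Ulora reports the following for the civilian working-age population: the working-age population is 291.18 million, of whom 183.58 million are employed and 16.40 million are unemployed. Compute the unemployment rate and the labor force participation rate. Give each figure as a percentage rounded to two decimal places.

Unemployment rate ≈ 8.20%; labor force participation rate ≈ 68.68%.

Labor force = employed + unemployed = 183.58 + 16.40 = 199.98 million.
Unemployment rate = 16.40 / 199.98 = 8.20%.
Labor force participation rate = 199.98 / 291.18 = 68.68%.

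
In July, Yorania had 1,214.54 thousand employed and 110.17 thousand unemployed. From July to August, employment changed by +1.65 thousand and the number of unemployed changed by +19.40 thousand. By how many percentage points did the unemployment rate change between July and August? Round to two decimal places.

The unemployment rate changed by +1.31 percentage points.

July: labor force = 1,214.54 + 110.17 = 1,324.71; u = 110.17/1,324.71 = 8.32%.
August: labor force = 1,216.19 + 129.57 = 1,345.76; u = 129.57/1,345.76 = 9.63%.
Change = 9.63% − 8.32% = +1.31 pp.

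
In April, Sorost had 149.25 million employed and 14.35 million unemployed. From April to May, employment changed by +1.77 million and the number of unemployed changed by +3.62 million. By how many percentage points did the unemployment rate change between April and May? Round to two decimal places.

The unemployment rate changed by +1.86 percentage points.

April: labor force = 149.25 + 14.35 = 163.60; u = 14.35/163.60 = 8.77%.
May: labor force = 151.02 + 17.97 = 168.99; u = 17.97/168.99 = 10.63%.
Change = 10.63% − 8.77% = +1.86 pp.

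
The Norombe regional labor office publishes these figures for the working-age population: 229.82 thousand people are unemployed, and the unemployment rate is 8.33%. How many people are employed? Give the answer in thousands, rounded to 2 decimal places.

Labor force = U / u = 229.82 / 0.0833 ≈ 2,758.94 thousand.
Employed = labor force − unemployed = 2,758.94 − 229.82 = 2,529.12 thousand.

About 2,529.12 thousand are employed.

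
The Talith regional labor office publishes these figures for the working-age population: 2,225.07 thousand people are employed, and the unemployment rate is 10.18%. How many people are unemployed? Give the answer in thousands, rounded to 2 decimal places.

About 252.18 thousand are unemployed.

Let U be the number unemployed. The labor force is E + U, and U/(E+U) = 0.1018.
So U = 0.1018 × 2,225.07 / (1 − 0.1018) = 226.5121 / 0.8982 ≈ 252.18 thousand.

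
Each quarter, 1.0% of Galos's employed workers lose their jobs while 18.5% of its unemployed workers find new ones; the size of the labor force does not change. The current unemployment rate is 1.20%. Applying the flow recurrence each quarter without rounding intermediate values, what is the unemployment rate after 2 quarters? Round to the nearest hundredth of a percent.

With a fixed labor force, u_{t+1} = u_t + s·(1−u_t) − f·u_t = u_t·(1−s−f) + s.
Here 1−s−f = 0.805 and s = 0.010.
u_1 = 0.012000 × 0.805 + 0.010 = 0.019660.
u_2 = 0.019660 × 0.805 + 0.010 = 0.025826.

Unemployment rate after two quarters ≈ 2.58%.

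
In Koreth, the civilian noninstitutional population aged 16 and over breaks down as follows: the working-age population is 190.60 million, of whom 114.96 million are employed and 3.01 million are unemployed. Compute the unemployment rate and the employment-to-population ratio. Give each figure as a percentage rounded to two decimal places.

Labor force = employed + unemployed = 114.96 + 3.01 = 117.97 million.
Unemployment rate = 3.01 / 117.97 = 2.55%.
Employment-population ratio = 114.96 / 190.60 = 60.31%.

Unemployment rate ≈ 2.55%; employment-population ratio ≈ 60.31%.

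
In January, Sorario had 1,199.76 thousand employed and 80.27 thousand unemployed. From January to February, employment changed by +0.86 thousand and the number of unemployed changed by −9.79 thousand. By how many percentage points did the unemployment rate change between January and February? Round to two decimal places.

The unemployment rate changed by −0.73 percentage points.

January: labor force = 1,199.76 + 80.27 = 1,280.03; u = 80.27/1,280.03 = 6.27%.
February: labor force = 1,200.62 + 70.48 = 1,271.10; u = 70.48/1,271.10 = 5.54%.
Change = 5.54% − 6.27% = −0.73 pp.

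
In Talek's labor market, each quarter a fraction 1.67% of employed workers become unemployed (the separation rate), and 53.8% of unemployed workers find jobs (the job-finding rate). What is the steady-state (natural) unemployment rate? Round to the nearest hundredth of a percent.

Steady-state unemployment rate ≈ 3.01%.

At steady state the flows balance: s·E = f·U, so U/(E+U) = s/(s+f).
u* = 1.67 / (1.67 + 53.8) = 1.67 / 55.47 = 3.01%.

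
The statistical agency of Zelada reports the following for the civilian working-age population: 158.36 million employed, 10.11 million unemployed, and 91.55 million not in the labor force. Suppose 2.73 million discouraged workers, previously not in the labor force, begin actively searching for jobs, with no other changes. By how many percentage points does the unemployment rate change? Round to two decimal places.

The unemployment rate changes by +1.50 percentage points.

Initially, labor force = 158.36 + 10.11 = 168.47 million, so u = 10.11/168.47 = 6.00%.
After the change, unemployed and labor force both rise by 2.73 → E = 158.36, U = 12.84, labor force = 171.20 million.
New unemployment rate = 12.84 / 171.20 = 7.50%.
Change = 7.50% − 6.00% = +1.50 percentage points.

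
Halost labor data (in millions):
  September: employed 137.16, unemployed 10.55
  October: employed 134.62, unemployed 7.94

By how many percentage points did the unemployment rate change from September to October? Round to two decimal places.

September: labor force = 137.16 + 10.55 = 147.71; u = 10.55/147.71 = 7.14%.
October: labor force = 134.62 + 7.94 = 142.56; u = 7.94/142.56 = 5.57%.
Change = 5.57% − 7.14% = −1.57 pp.

The unemployment rate changed by −1.57 percentage points.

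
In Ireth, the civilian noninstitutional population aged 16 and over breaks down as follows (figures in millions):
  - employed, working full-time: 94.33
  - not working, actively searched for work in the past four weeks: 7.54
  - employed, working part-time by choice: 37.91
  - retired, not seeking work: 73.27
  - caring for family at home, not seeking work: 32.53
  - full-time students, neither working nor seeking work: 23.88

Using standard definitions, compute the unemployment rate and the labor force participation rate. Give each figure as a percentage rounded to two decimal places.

Unemployment rate ≈ 5.39%; labor force participation rate ≈ 51.87%.

Employed = 94.33 + 37.91 = 132.24 million.
Unemployed = 7.54 million.
Labor force = 132.24 + 7.54 = 139.78 million.
Not in labor force = 73.27 + 32.53 + 23.88 = 129.68 million (those not working and not actively searching are outside the labor force).
Civilian working-age population = 139.78 + 129.68 = 269.46 million.
Unemployment rate = 7.54 / 139.78 = 5.39%.
Labor force participation rate = 139.78 / 269.46 = 51.87%.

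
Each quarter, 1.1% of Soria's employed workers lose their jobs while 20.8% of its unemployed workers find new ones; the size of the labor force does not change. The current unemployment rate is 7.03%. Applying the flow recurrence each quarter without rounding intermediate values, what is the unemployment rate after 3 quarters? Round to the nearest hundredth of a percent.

With a fixed labor force, u_{t+1} = u_t + s·(1−u_t) − f·u_t = u_t·(1−s−f) + s.
Here 1−s−f = 0.781 and s = 0.011.
u_1 = 0.070300 × 0.781 + 0.011 = 0.065904.
u_2 = 0.065904 × 0.781 + 0.011 = 0.062471.
u_3 = 0.062471 × 0.781 + 0.011 = 0.059790.

Unemployment rate after three quarters ≈ 5.98%.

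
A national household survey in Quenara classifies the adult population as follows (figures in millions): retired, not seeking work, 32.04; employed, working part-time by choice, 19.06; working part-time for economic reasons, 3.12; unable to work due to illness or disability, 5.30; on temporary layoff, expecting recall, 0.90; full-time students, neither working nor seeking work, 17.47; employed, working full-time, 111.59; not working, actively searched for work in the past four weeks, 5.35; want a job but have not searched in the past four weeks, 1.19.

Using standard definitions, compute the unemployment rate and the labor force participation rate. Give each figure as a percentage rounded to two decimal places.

Unemployment rate ≈ 4.46%; labor force participation rate ≈ 71.43%.

Employed = 19.06 + 3.12 + 111.59 = 133.77 million (anyone who worked, including part-time for economic reasons, counts as employed).
Unemployed = 0.90 + 5.35 = 6.25 million (jobless and actively searching, or on temporary layoff).
Labor force = 133.77 + 6.25 = 140.02 million.
Not in labor force = 32.04 + 5.30 + 17.47 + 1.19 = 56.00 million (those not working and not actively searching are outside the labor force — including those who want a job but have given up searching).
Civilian working-age population = 140.02 + 56.00 = 196.02 million.
Unemployment rate = 6.25 / 140.02 = 4.46%.
Labor force participation rate = 140.02 / 196.02 = 71.43%.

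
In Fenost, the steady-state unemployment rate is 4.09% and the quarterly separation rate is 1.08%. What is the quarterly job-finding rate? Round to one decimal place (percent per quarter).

Job-finding rate ≈ 25.3% per quarter.

From u* = s/(s+f): f = s·(1−u)/u.
f = 1.08 × (1 − 0.0409) / 0.0409 = 1.0358 / 0.0409 ≈ 25.3% per quarter.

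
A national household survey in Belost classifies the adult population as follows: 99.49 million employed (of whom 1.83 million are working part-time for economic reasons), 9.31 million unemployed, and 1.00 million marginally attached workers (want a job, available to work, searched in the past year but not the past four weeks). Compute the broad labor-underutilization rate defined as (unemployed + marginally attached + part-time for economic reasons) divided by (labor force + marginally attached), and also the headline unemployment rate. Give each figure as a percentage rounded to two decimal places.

Labor force = 99.49 + 9.31 = 108.80 million.
Numerator = 9.31 + 1.00 + 1.83 = 12.14 million.
Denominator = 108.80 + 1.00 = 109.80 million.
Broad rate = 12.14 / 109.80 = 11.06%.
Headline unemployment rate = 9.31 / 108.80 = 8.56%.

Broad underutilization rate ≈ 11.06%; headline unemployment rate ≈ 8.56%.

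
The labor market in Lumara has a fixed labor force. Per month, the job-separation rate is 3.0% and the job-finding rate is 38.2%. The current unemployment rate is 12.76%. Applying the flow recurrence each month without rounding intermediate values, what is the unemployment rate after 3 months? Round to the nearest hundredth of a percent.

Unemployment rate after three months ≈ 8.40%.

With a fixed labor force, u_{t+1} = u_t + s·(1−u_t) − f·u_t = u_t·(1−s−f) + s.
Here 1−s−f = 0.588 and s = 0.030.
u_1 = 0.127600 × 0.588 + 0.030 = 0.105029.
u_2 = 0.105029 × 0.588 + 0.030 = 0.091757.
u_3 = 0.091757 × 0.588 + 0.030 = 0.083953.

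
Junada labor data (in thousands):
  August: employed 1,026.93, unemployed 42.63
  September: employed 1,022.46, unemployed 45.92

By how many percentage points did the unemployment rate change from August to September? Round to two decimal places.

The unemployment rate changed by +0.31 percentage points.

August: labor force = 1,026.93 + 42.63 = 1,069.56; u = 42.63/1,069.56 = 3.99%.
September: labor force = 1,022.46 + 45.92 = 1,068.38; u = 45.92/1,068.38 = 4.30%.
Change = 4.30% − 3.99% = +0.31 pp.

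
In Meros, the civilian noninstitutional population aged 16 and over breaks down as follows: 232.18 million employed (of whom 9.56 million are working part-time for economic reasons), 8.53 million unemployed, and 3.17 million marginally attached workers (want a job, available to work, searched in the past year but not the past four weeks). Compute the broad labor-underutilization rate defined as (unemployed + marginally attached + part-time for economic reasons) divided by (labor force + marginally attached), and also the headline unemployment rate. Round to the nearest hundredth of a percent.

Broad underutilization rate ≈ 8.72%; headline unemployment rate ≈ 3.54%.

Labor force = 232.18 + 8.53 = 240.71 million.
Numerator = 8.53 + 3.17 + 9.56 = 21.26 million.
Denominator = 240.71 + 3.17 = 243.88 million.
Broad rate = 21.26 / 243.88 = 8.72%.
Headline unemployment rate = 8.53 / 240.71 = 3.54%.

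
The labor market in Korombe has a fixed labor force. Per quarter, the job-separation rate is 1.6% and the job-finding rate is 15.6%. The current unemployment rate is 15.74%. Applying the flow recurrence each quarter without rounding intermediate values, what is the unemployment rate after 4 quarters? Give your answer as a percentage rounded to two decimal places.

With a fixed labor force, u_{t+1} = u_t + s·(1−u_t) − f·u_t = u_t·(1−s−f) + s.
Here 1−s−f = 0.828 and s = 0.016.
u_1 = 0.157400 × 0.828 + 0.016 = 0.146327.
u_2 = 0.146327 × 0.828 + 0.016 = 0.137159.
u_3 = 0.137159 × 0.828 + 0.016 = 0.129568.
u_4 = 0.129568 × 0.828 + 0.016 = 0.123282.

Unemployment rate after four quarters ≈ 12.33%.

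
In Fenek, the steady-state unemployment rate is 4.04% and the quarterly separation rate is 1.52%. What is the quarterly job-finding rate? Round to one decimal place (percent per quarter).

Job-finding rate ≈ 36.1% per quarter.

From u* = s/(s+f): f = s·(1−u)/u.
f = 1.52 × (1 − 0.0404) / 0.0404 = 1.4586 / 0.0404 ≈ 36.1% per quarter.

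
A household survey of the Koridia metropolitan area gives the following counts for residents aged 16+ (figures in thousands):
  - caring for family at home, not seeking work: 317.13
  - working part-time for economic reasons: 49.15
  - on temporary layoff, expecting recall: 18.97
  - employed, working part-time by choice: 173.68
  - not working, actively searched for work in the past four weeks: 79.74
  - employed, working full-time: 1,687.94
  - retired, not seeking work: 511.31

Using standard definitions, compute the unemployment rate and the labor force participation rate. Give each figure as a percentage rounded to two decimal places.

Unemployment rate ≈ 4.91%; labor force participation rate ≈ 70.81%.

Employed = 49.15 + 173.68 + 1,687.94 = 1,910.77 thousand (anyone who worked, including part-time for economic reasons, counts as employed).
Unemployed = 18.97 + 79.74 = 98.71 thousand (jobless and actively searching, or on temporary layoff).
Labor force = 1,910.77 + 98.71 = 2,009.48 thousand.
Not in labor force = 317.13 + 511.31 = 828.44 thousand (those not working and not actively searching are outside the labor force).
Civilian working-age population = 2,009.48 + 828.44 = 2,837.92 thousand.
Unemployment rate = 98.71 / 2,009.48 = 4.91%.
Labor force participation rate = 2,009.48 / 2,837.92 = 70.81%.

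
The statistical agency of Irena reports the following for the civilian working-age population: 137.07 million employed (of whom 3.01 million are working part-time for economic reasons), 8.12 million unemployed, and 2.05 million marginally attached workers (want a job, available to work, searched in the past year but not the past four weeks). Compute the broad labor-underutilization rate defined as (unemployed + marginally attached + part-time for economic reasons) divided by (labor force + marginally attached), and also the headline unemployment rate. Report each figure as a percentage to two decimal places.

Broad underutilization rate ≈ 8.95%; headline unemployment rate ≈ 5.59%.

Labor force = 137.07 + 8.12 = 145.19 million.
Numerator = 8.12 + 2.05 + 3.01 = 13.18 million.
Denominator = 145.19 + 2.05 = 147.24 million.
Broad rate = 13.18 / 147.24 = 8.95%.
Headline unemployment rate = 8.12 / 145.19 = 5.59%.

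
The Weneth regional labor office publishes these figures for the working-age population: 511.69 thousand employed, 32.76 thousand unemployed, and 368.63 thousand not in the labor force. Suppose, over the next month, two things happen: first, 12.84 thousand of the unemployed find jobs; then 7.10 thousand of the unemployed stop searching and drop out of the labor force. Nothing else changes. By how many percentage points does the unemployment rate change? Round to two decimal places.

Initially, labor force = 511.69 + 32.76 = 544.45 thousand, so u = 32.76/544.45 = 6.02%.
After the first change, unemployed falls and employed rises by 12.84; labor force unchanged → E = 524.53, U = 19.92, labor force = 544.45 thousand.
After the second change, unemployed and labor force both fall by 7.10 → E = 524.53, U = 12.82, labor force = 537.35 thousand.
New unemployment rate = 12.82 / 537.35 = 2.39%.
Change = 2.39% − 6.02% = −3.63 percentage points.

The unemployment rate changes by −3.63 percentage points.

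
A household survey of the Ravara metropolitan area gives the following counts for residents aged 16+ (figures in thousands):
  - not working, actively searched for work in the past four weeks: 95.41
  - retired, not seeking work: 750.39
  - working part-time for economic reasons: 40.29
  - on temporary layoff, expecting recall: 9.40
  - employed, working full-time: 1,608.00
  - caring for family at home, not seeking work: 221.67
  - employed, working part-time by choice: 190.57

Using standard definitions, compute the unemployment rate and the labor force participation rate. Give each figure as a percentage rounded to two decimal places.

Unemployment rate ≈ 5.39%; labor force participation rate ≈ 66.66%.

Employed = 40.29 + 1,608.00 + 190.57 = 1,838.86 thousand (anyone who worked, including part-time for economic reasons, counts as employed).
Unemployed = 95.41 + 9.40 = 104.81 thousand (jobless and actively searching, or on temporary layoff).
Labor force = 1,838.86 + 104.81 = 1,943.67 thousand.
Not in labor force = 750.39 + 221.67 = 972.06 thousand (those not working and not actively searching are outside the labor force).
Civilian working-age population = 1,943.67 + 972.06 = 2,915.73 thousand.
Unemployment rate = 104.81 / 1,943.67 = 5.39%.
Labor force participation rate = 1,943.67 / 2,915.73 = 66.66%.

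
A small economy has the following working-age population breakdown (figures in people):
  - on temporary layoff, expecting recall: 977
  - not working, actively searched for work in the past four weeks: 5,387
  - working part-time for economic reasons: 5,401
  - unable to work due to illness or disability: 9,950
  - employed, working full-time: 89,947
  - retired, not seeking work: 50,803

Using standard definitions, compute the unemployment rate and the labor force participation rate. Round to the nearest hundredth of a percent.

Employed = 5,401 + 89,947 = 95,348 (anyone who worked, including part-time for economic reasons, counts as employed).
Unemployed = 977 + 5,387 = 6,364 (jobless and actively searching, or on temporary layoff).
Labor force = 95,348 + 6,364 = 101,712.
Not in labor force = 9,950 + 50,803 = 60,753 (those not working and not actively searching are outside the labor force).
Civilian working-age population = 101,712 + 60,753 = 162,465.
Unemployment rate = 6,364 / 101,712 = 6.26%.
Labor force participation rate = 101,712 / 162,465 = 62.61%.

Unemployment rate ≈ 6.26%; labor force participation rate ≈ 62.61%.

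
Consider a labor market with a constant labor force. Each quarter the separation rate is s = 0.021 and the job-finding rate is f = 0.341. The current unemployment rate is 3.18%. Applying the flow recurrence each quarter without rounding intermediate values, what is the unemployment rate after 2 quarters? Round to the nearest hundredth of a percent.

Unemployment rate after two quarters ≈ 4.73%.

With a fixed labor force, u_{t+1} = u_t + s·(1−u_t) − f·u_t = u_t·(1−s−f) + s.
Here 1−s−f = 0.638 and s = 0.021.
u_1 = 0.031800 × 0.638 + 0.021 = 0.041288.
u_2 = 0.041288 × 0.638 + 0.021 = 0.047342.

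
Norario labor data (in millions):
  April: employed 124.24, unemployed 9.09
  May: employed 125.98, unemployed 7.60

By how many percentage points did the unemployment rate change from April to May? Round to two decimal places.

The unemployment rate changed by −1.13 percentage points.

April: labor force = 124.24 + 9.09 = 133.33; u = 9.09/133.33 = 6.82%.
May: labor force = 125.98 + 7.60 = 133.58; u = 7.60/133.58 = 5.69%.
Change = 5.69% − 6.82% = −1.13 pp.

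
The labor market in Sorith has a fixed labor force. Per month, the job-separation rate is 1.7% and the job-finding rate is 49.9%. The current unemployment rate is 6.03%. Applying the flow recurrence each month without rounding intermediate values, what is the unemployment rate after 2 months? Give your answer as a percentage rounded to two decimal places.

With a fixed labor force, u_{t+1} = u_t + s·(1−u_t) − f·u_t = u_t·(1−s−f) + s.
Here 1−s−f = 0.484 and s = 0.017.
u_1 = 0.060300 × 0.484 + 0.017 = 0.046185.
u_2 = 0.046185 × 0.484 + 0.017 = 0.039354.

Unemployment rate after two months ≈ 3.94%.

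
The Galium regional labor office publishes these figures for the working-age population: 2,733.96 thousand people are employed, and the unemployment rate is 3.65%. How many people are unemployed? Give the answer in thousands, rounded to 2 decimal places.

Let U be the number unemployed. The labor force is E + U, and U/(E+U) = 0.0365.
So U = 0.0365 × 2,733.96 / (1 − 0.0365) = 99.7895 / 0.9635 ≈ 103.57 thousand.

About 103.57 thousand are unemployed.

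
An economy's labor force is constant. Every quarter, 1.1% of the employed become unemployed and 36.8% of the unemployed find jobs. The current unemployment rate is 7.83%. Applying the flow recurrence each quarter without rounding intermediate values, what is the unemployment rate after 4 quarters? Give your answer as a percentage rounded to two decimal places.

With a fixed labor force, u_{t+1} = u_t + s·(1−u_t) − f·u_t = u_t·(1−s−f) + s.
Here 1−s−f = 0.621 and s = 0.011.
u_1 = 0.078300 × 0.621 + 0.011 = 0.059624.
u_2 = 0.059624 × 0.621 + 0.011 = 0.048027.
u_3 = 0.048027 × 0.621 + 0.011 = 0.040825.
u_4 = 0.040825 × 0.621 + 0.011 = 0.036352.

Unemployment rate after four quarters ≈ 3.64%.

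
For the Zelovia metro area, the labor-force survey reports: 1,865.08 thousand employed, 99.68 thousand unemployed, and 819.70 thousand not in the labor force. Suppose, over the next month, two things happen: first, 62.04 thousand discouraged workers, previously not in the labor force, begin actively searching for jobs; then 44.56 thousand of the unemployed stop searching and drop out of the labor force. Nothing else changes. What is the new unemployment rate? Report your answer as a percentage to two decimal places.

New unemployment rate ≈ 5.91%.

Initially, labor force = 1,865.08 + 99.68 = 1,964.76 thousand, so u = 99.68/1,964.76 = 5.07%.
After the first change, unemployed and labor force both rise by 62.04 → E = 1,865.08, U = 161.72, labor force = 2,026.80 thousand.
After the second change, unemployed and labor force both fall by 44.56 → E = 1,865.08, U = 117.16, labor force = 1,982.24 thousand.
New unemployment rate = 117.16 / 1,982.24 = 5.91%.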